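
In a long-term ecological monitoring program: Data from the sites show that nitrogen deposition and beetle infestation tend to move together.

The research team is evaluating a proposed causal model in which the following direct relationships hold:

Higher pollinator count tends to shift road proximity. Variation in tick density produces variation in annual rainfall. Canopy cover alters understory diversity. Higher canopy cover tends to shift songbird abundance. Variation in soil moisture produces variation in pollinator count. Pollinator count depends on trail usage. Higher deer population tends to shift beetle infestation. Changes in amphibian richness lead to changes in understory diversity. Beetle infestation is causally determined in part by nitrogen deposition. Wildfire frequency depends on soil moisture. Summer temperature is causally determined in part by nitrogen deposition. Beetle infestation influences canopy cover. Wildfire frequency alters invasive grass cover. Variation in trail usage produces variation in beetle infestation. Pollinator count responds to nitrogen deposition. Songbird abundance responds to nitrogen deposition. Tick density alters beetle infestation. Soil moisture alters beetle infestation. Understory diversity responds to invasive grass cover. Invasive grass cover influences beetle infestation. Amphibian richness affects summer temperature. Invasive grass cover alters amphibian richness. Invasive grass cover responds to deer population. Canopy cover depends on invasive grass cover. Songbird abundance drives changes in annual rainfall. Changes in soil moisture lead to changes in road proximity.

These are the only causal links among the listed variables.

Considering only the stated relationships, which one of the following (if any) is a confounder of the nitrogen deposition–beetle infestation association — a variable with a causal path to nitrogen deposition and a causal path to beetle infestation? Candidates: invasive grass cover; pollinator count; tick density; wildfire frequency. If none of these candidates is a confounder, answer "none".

None of the listed candidates has causal paths to both nitrogen deposition and beetle infestation in the stated relationships, so none is a common cause.

none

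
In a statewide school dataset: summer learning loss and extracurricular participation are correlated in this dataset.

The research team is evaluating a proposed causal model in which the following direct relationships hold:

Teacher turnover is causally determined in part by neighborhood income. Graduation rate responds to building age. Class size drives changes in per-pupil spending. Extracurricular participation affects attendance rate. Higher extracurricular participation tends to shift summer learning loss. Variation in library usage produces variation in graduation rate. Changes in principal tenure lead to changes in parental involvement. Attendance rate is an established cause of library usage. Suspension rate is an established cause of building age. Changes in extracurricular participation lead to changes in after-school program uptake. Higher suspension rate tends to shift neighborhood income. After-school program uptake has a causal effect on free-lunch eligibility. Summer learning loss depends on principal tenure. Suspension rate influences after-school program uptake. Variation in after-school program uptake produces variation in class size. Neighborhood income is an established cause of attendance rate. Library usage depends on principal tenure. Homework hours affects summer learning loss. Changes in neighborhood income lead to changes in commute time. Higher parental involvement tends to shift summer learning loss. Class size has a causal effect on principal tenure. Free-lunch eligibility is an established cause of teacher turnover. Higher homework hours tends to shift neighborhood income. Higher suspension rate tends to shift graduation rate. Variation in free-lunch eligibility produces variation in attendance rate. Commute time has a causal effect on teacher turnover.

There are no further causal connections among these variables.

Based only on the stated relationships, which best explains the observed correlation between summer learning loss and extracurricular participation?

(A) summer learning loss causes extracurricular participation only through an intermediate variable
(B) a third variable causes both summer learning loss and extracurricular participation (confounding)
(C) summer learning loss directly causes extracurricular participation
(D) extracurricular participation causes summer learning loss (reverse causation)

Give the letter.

D

The stated link runs extracurricular participation → summer learning loss; summer learning loss has no causal path to extracurricular participation. No variable causes both, so confounding is ruled out. The correlation reflects reverse causation.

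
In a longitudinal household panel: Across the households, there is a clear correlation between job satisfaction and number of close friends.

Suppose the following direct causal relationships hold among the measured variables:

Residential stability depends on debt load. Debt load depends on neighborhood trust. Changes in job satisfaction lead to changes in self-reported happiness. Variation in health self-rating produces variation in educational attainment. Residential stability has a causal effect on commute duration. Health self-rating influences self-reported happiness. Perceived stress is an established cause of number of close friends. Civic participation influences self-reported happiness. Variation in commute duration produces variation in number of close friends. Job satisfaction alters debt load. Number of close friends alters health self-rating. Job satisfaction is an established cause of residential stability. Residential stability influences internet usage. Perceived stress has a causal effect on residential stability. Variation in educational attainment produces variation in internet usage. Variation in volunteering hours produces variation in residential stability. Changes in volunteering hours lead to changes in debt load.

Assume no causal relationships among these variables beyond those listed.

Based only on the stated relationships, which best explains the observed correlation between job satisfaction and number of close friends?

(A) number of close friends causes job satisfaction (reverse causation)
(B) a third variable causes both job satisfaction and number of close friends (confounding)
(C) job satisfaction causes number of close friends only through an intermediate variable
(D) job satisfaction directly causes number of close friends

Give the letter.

C

Job satisfaction reaches number of close friends through job satisfaction → residential stability → commute duration → number of close friends — an indirect causal chain with no direct job satisfaction → number of close friends link. No variable causes both job satisfaction and number of close friends, so confounding is ruled out; the effect is mediated.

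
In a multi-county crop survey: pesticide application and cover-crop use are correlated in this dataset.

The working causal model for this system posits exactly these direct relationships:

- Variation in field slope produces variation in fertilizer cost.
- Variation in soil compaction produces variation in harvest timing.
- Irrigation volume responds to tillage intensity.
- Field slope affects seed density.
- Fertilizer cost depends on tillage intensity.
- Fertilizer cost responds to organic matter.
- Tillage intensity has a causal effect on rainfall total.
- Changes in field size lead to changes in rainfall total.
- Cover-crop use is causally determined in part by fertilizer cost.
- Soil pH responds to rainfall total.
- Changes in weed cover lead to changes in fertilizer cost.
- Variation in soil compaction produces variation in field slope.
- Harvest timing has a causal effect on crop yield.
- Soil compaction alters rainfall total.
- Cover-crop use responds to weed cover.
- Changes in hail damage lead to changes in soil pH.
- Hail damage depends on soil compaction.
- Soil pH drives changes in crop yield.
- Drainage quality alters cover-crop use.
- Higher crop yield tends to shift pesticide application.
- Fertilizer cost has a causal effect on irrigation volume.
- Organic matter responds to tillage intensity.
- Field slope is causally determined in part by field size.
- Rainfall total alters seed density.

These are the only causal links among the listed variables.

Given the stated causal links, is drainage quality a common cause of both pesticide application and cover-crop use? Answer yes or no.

Drainage quality has no stated causal path to pesticide application. A confounder must cause both variables, so drainage quality does not qualify.

no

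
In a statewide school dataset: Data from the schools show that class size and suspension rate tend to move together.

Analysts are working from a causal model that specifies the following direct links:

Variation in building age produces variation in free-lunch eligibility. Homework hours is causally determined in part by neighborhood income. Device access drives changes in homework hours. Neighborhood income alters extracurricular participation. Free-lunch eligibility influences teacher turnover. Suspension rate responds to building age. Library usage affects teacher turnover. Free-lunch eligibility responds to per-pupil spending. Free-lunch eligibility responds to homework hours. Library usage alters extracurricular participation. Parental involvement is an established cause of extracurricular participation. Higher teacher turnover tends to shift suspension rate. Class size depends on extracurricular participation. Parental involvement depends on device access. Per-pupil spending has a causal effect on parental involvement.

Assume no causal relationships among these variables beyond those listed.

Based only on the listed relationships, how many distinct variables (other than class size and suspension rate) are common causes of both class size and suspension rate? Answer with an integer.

The common causes are: device access (to class size via device access → parental involvement → extracurricular participation → class size; to suspension rate via device access → homework hours → free-lunch eligibility → teacher turnover → suspension rate); library usage (to class size via library usage → extracurricular participation → class size; to suspension rate via library usage → teacher turnover → suspension rate); neighborhood income (to class size via neighborhood income → extracurricular participation → class size; to suspension rate via neighborhood income → homework hours → free-lunch eligibility → teacher turnover → suspension rate); per-pupil spending (to class size via per-pupil spending → parental involvement → extracurricular participation → class size; to suspension rate via per-pupil spending → free-lunch eligibility → teacher turnover → suspension rate).
Every other variable lacks a causal path to at least one of class size and suspension rate.

4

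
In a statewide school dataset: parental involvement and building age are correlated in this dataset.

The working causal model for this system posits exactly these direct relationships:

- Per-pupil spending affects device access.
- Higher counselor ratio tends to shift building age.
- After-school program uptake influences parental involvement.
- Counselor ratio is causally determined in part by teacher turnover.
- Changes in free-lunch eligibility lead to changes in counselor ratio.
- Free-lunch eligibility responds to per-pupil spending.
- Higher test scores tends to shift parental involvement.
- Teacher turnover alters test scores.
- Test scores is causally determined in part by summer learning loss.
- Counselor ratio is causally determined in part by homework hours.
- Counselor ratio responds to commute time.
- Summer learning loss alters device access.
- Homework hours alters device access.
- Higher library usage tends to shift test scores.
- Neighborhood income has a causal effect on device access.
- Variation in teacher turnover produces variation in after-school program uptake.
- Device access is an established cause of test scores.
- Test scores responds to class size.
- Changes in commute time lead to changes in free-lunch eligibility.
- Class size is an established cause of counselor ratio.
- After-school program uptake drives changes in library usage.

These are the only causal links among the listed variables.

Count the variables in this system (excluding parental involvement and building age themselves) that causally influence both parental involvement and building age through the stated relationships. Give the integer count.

The common causes are: class size (to parental involvement via class size → test scores → parental involvement; to building age via class size → counselor ratio → building age); homework hours (to parental involvement via homework hours → device access → test scores → parental involvement; to building age via homework hours → counselor ratio → building age); per-pupil spending (to parental involvement via per-pupil spending → device access → test scores → parental involvement; to building age via per-pupil spending → free-lunch eligibility → counselor ratio → building age); teacher turnover (to parental involvement via teacher turnover → test scores → parental involvement; to building age via teacher turnover → counselor ratio → building age).
Every other variable lacks a causal path to at least one of parental involvement and building age.

4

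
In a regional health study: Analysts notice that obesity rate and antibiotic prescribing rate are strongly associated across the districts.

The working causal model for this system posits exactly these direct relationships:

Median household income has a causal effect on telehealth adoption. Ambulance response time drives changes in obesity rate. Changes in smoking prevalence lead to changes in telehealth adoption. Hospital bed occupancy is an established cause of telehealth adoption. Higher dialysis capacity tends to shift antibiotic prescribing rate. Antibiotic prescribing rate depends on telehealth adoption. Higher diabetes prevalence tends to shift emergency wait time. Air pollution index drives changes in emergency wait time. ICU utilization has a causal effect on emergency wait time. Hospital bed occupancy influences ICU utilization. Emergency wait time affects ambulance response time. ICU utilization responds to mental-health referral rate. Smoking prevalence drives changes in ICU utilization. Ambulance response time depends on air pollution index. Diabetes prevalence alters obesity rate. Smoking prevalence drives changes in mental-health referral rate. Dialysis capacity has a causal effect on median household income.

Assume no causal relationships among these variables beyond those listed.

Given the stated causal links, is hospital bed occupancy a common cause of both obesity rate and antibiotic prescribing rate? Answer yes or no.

yes

Hospital bed occupancy has a causal path to obesity rate (hospital bed occupancy → ICU utilization → emergency wait time → ambulance response time → obesity rate) and to antibiotic prescribing rate (hospital bed occupancy → telehealth adoption → antibiotic prescribing rate), so it is a common cause of both — a confounder.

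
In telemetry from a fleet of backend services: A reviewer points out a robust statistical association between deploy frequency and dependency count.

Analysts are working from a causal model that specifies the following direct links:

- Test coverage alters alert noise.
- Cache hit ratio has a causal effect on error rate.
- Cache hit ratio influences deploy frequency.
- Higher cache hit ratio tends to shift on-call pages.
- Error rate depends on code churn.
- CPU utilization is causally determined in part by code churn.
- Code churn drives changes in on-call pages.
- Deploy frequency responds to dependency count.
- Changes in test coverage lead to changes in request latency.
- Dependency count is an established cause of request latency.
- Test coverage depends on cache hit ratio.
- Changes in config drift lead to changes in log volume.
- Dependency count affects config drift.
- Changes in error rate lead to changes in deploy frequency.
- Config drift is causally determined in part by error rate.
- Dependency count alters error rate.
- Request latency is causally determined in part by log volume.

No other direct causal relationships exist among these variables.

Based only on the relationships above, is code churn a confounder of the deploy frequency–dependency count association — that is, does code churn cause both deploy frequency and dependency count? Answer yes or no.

Code churn has no stated causal path to dependency count. A confounder must cause both variables, so code churn does not qualify.

no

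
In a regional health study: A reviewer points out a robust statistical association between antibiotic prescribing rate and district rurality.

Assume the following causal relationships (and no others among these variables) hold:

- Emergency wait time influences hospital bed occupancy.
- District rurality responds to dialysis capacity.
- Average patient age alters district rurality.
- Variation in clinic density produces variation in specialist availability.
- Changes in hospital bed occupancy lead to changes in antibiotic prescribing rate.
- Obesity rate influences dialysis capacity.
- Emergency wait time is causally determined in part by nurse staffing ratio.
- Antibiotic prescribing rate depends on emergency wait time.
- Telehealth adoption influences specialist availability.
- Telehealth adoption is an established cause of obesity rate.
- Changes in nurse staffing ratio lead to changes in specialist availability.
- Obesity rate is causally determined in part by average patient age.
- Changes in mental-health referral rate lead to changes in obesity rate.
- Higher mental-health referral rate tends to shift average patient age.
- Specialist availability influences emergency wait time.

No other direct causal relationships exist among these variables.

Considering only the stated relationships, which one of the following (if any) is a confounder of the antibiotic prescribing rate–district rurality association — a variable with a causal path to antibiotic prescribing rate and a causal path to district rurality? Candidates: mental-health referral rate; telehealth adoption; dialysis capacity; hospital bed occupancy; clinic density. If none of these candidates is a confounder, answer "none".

telehealth adoption

Telehealth adoption causes antibiotic prescribing rate (telehealth adoption → specialist availability → emergency wait time → antibiotic prescribing rate) and also causes district rurality (telehealth adoption → obesity rate → dialysis capacity → district rurality); it is a common cause of both.
Each of the other candidates lacks a causal path to at least one of antibiotic prescribing rate and district rurality, so they do not confound the relationship.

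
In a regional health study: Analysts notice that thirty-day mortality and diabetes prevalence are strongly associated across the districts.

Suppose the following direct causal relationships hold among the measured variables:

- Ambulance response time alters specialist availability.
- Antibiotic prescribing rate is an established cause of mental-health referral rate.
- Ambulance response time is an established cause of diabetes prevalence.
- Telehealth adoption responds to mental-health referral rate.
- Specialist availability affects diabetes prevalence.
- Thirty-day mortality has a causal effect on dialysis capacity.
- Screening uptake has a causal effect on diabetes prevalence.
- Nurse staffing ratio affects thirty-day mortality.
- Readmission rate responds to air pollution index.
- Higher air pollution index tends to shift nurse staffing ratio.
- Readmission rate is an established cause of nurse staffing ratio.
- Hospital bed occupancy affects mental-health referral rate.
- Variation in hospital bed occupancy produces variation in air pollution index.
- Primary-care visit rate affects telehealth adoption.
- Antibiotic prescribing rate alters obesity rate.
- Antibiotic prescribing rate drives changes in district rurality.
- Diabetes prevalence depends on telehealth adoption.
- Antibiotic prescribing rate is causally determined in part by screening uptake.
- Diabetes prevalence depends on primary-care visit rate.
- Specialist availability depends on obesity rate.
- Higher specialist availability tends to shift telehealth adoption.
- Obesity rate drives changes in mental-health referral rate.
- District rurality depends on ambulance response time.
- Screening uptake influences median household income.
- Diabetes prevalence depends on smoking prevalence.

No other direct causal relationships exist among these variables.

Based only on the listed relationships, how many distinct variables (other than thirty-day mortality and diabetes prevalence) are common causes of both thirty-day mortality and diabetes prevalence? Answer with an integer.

The common causes are: hospital bed occupancy (to thirty-day mortality via hospital bed occupancy → air pollution index → nurse staffing ratio → thirty-day mortality; to diabetes prevalence via hospital bed occupancy → mental-health referral rate → telehealth adoption → diabetes prevalence).
Every other variable lacks a causal path to at least one of thirty-day mortality and diabetes prevalence.

1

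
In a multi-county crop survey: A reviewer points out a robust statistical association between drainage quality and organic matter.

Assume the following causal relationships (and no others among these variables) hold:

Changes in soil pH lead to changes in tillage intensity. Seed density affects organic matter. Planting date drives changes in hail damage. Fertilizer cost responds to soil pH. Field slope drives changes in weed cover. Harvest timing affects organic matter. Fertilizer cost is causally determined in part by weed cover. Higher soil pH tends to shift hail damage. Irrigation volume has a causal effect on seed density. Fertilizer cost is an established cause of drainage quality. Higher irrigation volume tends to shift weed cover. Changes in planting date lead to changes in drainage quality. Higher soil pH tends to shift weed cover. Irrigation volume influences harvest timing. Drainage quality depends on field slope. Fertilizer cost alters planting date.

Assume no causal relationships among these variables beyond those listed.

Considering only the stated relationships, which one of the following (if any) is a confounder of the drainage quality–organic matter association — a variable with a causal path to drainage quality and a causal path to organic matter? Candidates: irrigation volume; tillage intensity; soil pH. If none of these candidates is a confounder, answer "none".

Irrigation volume causes drainage quality (irrigation volume → weed cover → fertilizer cost → drainage quality) and also causes organic matter (irrigation volume → seed density → organic matter); it is a common cause of both.
Each of the other candidates lacks a causal path to at least one of drainage quality and organic matter, so they do not confound the relationship.

irrigation volume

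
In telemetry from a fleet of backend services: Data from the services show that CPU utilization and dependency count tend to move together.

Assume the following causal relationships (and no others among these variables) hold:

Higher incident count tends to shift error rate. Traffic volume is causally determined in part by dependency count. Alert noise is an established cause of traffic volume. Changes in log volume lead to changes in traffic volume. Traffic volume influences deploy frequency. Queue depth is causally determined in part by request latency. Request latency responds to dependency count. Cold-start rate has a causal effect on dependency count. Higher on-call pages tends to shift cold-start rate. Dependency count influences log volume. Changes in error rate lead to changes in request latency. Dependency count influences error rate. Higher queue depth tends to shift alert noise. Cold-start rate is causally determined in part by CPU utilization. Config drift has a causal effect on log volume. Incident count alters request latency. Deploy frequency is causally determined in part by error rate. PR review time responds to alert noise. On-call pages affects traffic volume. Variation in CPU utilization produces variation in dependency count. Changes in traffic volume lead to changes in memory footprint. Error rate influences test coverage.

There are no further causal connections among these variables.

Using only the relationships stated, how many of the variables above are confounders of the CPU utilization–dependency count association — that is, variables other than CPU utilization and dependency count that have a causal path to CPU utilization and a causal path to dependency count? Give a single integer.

No listed variable has a causal path to both CPU utilization and dependency count, so there are no common causes.

0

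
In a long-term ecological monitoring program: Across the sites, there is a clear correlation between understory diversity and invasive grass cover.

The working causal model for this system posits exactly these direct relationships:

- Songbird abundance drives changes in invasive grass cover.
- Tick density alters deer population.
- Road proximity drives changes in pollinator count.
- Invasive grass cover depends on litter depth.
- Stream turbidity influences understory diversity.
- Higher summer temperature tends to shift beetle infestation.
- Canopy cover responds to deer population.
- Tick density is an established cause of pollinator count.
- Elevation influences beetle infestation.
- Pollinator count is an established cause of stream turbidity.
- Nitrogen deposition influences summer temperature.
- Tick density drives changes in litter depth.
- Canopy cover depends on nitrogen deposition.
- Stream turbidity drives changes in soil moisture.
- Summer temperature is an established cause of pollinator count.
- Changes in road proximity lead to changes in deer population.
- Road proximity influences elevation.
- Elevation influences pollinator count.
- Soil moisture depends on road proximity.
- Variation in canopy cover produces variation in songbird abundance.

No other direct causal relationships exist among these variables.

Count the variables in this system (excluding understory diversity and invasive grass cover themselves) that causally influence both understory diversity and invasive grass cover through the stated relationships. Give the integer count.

The common causes are: nitrogen deposition (to understory diversity via nitrogen deposition → summer temperature → pollinator count → stream turbidity → understory diversity; to invasive grass cover via nitrogen deposition → canopy cover → songbird abundance → invasive grass cover); road proximity (to understory diversity via road proximity → pollinator count → stream turbidity → understory diversity; to invasive grass cover via road proximity → deer population → canopy cover → songbird abundance → invasive grass cover); tick density (to understory diversity via tick density → pollinator count → stream turbidity → understory diversity; to invasive grass cover via tick density → litter depth → invasive grass cover).
Every other variable lacks a causal path to at least one of understory diversity and invasive grass cover.

3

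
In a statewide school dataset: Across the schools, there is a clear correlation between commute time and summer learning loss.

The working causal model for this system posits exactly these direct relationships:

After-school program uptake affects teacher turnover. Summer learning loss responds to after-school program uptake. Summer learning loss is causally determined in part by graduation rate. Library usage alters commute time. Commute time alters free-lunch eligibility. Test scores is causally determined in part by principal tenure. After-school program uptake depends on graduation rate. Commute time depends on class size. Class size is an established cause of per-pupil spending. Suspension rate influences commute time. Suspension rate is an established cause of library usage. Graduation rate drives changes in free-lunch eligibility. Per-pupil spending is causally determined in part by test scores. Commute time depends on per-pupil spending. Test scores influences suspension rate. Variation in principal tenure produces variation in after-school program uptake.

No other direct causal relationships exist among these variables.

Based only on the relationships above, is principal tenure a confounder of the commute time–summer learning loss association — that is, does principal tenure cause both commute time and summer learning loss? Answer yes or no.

Principal tenure has a causal path to commute time (principal tenure → test scores → per-pupil spending → commute time) and to summer learning loss (principal tenure → after-school program uptake → summer learning loss), so it is a common cause of both — a confounder.

yes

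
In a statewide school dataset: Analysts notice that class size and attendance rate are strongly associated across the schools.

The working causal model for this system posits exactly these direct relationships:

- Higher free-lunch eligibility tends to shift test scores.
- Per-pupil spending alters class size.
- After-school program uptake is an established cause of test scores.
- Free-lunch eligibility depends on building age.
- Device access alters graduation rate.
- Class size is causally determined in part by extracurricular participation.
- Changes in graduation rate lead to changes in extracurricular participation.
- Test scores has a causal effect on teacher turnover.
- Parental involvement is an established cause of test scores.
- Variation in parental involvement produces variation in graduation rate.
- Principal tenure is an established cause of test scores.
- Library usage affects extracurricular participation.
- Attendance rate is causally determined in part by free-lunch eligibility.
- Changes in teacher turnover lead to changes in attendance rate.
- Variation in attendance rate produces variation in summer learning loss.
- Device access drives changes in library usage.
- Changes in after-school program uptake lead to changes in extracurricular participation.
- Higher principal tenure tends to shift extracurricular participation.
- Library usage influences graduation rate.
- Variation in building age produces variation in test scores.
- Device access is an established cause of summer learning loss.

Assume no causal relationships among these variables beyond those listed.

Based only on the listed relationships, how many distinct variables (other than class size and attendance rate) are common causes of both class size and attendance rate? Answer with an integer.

3

The common causes are: after-school program uptake (to class size via after-school program uptake → extracurricular participation → class size; to attendance rate via after-school program uptake → test scores → teacher turnover → attendance rate); parental involvement (to class size via parental involvement → graduation rate → extracurricular participation → class size; to attendance rate via parental involvement → test scores → teacher turnover → attendance rate); principal tenure (to class size via principal tenure → extracurricular participation → class size; to attendance rate via principal tenure → test scores → teacher turnover → attendance rate).
Every other variable lacks a causal path to at least one of class size and attendance rate.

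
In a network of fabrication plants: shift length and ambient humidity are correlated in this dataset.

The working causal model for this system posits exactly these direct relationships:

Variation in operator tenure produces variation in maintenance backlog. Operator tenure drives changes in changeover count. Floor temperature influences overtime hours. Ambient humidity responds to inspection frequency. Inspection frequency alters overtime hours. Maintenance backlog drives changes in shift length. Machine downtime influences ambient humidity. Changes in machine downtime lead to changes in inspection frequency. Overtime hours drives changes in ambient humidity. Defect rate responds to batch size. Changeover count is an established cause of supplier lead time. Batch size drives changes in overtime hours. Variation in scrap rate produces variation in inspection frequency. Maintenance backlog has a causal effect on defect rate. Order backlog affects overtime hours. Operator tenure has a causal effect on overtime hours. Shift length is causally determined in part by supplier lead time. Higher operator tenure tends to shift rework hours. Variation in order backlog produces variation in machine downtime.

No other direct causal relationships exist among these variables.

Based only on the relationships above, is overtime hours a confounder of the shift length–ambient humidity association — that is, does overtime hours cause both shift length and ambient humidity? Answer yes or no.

Overtime hours has no stated causal path to shift length. A confounder must cause both variables, so overtime hours does not qualify.

no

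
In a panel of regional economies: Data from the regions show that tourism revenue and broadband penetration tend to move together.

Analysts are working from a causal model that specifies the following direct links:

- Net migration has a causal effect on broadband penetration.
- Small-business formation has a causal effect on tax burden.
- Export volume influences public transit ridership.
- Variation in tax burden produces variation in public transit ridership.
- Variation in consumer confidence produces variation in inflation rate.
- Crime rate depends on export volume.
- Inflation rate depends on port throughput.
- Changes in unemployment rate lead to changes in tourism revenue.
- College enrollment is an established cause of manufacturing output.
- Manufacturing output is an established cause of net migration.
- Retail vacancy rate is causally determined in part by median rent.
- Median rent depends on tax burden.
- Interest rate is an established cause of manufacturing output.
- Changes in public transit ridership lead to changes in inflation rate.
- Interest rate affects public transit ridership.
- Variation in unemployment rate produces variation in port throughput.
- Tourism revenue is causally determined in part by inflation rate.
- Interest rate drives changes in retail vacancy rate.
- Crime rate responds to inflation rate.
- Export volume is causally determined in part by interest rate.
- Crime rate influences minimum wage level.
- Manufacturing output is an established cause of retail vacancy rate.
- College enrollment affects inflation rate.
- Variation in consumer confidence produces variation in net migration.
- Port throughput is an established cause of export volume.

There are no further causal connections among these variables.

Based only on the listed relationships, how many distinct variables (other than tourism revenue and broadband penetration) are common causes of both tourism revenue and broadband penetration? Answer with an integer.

3

The common causes are: college enrollment (to tourism revenue via college enrollment → inflation rate → tourism revenue; to broadband penetration via college enrollment → manufacturing output → net migration → broadband penetration); consumer confidence (to tourism revenue via consumer confidence → inflation rate → tourism revenue; to broadband penetration via consumer confidence → net migration → broadband penetration); interest rate (to tourism revenue via interest rate → public transit ridership → inflation rate → tourism revenue; to broadband penetration via interest rate → manufacturing output → net migration → broadband penetration).
Every other variable lacks a causal path to at least one of tourism revenue and broadband penetration.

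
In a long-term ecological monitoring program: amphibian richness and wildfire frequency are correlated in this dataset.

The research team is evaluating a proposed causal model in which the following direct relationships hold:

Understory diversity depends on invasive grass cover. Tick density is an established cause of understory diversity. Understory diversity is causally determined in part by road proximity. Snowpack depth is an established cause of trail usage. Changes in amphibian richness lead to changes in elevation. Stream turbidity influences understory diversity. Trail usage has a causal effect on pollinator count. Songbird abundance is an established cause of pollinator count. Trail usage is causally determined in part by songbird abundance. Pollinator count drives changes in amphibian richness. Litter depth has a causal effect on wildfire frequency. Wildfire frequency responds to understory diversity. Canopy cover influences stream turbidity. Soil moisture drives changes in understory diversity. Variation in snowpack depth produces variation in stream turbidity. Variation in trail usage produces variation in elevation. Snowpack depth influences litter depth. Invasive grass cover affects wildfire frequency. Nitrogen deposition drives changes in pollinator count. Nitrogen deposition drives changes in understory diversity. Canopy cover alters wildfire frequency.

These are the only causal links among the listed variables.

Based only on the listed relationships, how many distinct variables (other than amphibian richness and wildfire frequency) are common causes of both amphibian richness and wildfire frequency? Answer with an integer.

2

The common causes are: nitrogen deposition (to amphibian richness via nitrogen deposition → pollinator count → amphibian richness; to wildfire frequency via nitrogen deposition → understory diversity → wildfire frequency); snowpack depth (to amphibian richness via snowpack depth → trail usage → pollinator count → amphibian richness; to wildfire frequency via snowpack depth → litter depth → wildfire frequency).
Every other variable lacks a causal path to at least one of amphibian richness and wildfire frequency.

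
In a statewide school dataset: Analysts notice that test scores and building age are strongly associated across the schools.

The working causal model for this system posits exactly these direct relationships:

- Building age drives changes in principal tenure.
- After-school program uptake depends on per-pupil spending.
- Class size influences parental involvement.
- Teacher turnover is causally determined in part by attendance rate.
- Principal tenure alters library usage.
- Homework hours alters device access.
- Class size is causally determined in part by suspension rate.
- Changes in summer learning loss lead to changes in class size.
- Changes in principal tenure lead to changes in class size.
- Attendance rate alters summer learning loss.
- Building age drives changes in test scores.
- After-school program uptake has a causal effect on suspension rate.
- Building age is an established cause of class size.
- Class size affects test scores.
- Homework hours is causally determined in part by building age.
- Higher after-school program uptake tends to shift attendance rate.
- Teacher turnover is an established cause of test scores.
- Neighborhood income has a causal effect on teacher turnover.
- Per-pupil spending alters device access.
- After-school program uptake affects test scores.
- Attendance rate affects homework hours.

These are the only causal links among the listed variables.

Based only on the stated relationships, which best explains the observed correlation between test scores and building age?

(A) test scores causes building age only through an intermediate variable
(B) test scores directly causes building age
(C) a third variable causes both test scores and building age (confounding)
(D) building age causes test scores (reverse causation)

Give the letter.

D

The stated link runs building age → test scores; test scores has no causal path to building age. No variable causes both, so confounding is ruled out. The correlation reflects reverse causation.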